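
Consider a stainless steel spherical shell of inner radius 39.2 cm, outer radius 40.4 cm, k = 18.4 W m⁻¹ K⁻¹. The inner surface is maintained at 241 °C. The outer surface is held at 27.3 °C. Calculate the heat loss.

Q = 4πk·ΔT/(1/r₁ − 1/r₂) = 4π × 18.4 × 213.7 / (1/0.392 − 1/0.404) = 6.52×10^5 W

Q = 652 kW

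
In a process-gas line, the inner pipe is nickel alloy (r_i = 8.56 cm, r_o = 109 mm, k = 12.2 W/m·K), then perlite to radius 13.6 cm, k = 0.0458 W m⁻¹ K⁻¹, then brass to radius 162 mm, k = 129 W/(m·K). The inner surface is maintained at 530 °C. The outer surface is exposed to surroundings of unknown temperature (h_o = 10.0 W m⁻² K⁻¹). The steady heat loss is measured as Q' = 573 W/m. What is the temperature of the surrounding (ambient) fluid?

Series resistances:
  R'_nickel alloy = ln(0.109/0.0856)/(2πk) = 0.2417/(2π·12.2) = 0.003153 m·K/W
  R'_perlite = ln(0.136/0.109)/(2πk) = 0.2213/(2π·0.0458) = 0.7690 m·K/W
  R'_brass = ln(0.162/0.136)/(2πk) = 0.1749/(2π·129) = 2.158×10^-4 m·K/W
  R'_conv,out = 1/(2πr h) = 1/(2π·0.162·10.0) = 0.09824 m·K/W
ΣR = 0.8707 m·K/W
ΔT = Q'·ΣR = 573 × 0.8707 = 498.9 K
Heat flows outward, so T_out = T_in − ΔT = 530 − 498.9 = 31.1 °C

T_out = 31.1 °C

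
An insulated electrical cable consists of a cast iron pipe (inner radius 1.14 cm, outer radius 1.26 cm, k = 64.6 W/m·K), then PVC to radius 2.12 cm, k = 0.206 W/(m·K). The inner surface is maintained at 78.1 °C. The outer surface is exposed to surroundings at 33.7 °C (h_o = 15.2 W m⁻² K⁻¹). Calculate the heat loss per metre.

Q' = 49.5 W/m

Resistance network (inner→outer):
  R'_cast iron = ln(0.0126/0.0114)/(2πk) = 0.1001/(2π·64.6) = 2.466×10^-4 m·K/W
  R'_PVC = ln(0.0212/0.0126)/(2πk) = 0.5203/(2π·0.206) = 0.4020 m·K/W
  R'_conv,out = 1/(2πr h) = 1/(2π·0.0212·15.2) = 0.4939 m·K/W
ΣR = 2.466×10^-4 + 0.4020 + 0.4939 = 0.8961 m·K/W
Q' = ΔT/ΣR = (78.1 °C − 33.7 °C)/0.8961 = 49.5 W/m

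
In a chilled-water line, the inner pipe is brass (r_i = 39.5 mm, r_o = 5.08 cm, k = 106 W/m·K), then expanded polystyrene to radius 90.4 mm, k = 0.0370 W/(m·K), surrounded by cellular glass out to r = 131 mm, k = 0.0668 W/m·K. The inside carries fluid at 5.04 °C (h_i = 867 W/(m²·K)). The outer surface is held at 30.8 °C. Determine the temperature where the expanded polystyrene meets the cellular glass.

T = 24.0 °C

Series thermal resistances, inner to outer:
  R'_conv,in = 1/(2πr h) = 1/(2π·0.0395·867) = 0.004647 m·K/W
  R'_brass = ln(0.0508/0.0395)/(2πk) = 0.2516/(2π·106) = 3.778×10^-4 m·K/W
  R'_expanded polystyrene = ln(0.0904/0.0508)/(2πk) = 0.5763/(2π·0.0370) = 2.479 m·K/W
  R'_cellular glass = ln(0.131/0.0904)/(2πk) = 0.3710/(2π·0.0668) = 0.8838 m·K/W
ΣR = 0.004647 + 3.778×10^-4 + 2.479 + 0.8838 = 3.368 m·K/W
Q' = ΔT/ΣR = (5.04 °C − 30.8 °C)/3.368 = -7.648 W/m
From the inner boundary to the expanded polystyrene/cellular glass interface, ΣR_partial = 2.484 m·K/W.
T_interface = T_in − Q'·ΣR_partial = 5.04 °C − (-7.648)(2.484) = 24.0 °C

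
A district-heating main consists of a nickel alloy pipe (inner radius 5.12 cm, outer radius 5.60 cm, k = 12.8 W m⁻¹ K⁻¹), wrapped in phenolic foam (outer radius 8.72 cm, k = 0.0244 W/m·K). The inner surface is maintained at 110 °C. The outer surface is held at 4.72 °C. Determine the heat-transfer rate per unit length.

Q' = 36.4 W/m

Series thermal resistances, inner to outer:
  R'_nickel alloy = ln(0.0560/0.0512)/(2πk) = 0.08961/(2π·12.8) = 0.001114 m·K/W
  R'_phenolic foam = ln(0.0872/0.0560)/(2πk) = 0.4429/(2π·0.0244) = 2.889 m·K/W
ΣR = 0.001114 + 2.889 = 2.890 m·K/W
Q' = ΔT/ΣR = (110 °C − 4.72 °C)/2.890 = 36.4 W/m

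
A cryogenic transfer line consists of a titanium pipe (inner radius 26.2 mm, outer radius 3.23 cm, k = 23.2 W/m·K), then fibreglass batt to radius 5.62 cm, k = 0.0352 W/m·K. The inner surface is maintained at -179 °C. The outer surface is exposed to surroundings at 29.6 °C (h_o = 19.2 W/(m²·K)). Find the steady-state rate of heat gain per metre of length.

Resistance network (inner→outer):
  R'_titanium = ln(0.0323/0.0262)/(2πk) = 0.2093/(2π·23.2) = 0.001436 m·K/W
  R'_fibreglass batt = ln(0.0562/0.0323)/(2πk) = 0.5538/(2π·0.0352) = 2.504 m·K/W
  R'_conv,out = 1/(2πr h) = 1/(2π·0.0562·19.2) = 0.1475 m·K/W
ΣR = 0.001436 + 2.504 + 0.1475 = 2.653 m·K/W
Q' = ΔT/ΣR = (-179 °C − 29.6 °C)/2.653 = -78.6 W/m
(Negative Q' ⇒ heat flows inward; heat gain = 78.6 W/m.)

Q' = 78.6 W/m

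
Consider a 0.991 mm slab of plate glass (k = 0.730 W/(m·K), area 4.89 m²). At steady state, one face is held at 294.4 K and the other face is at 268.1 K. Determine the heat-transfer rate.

Q = kA·ΔT/L = 0.730 × 4.89 × |294.4 K − 268.1 K| / 9.91×10^-4 = 94700 W

Q = 94.7 kW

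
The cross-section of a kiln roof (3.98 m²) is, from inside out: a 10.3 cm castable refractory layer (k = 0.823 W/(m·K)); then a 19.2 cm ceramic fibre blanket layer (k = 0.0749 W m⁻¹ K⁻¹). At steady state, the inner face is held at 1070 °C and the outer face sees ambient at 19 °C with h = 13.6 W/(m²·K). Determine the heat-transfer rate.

Q = 1510 W

Series thermal resistances, inner to outer:
  R_castable refractory = L/(kA) = 0.103/(0.823·3.98) = 0.03145 K/W
  R_ceramic fibre blanket = L/(kA) = 0.192/(0.0749·3.98) = 0.6441 K/W
  R_conv,out = 1/(hA) = 1/(13.6·3.98) = 0.01847 K/W
ΣR = 0.03145 + 0.6441 + 0.01847 = 0.6940 K/W
Q = ΔT/ΣR = (1070 °C − 19 °C)/0.6940 = 1510 W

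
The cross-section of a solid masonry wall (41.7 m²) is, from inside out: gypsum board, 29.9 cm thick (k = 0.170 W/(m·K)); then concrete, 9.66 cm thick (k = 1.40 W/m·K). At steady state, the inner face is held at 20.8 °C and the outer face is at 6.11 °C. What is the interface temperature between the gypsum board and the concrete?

Treat each layer as a resistance in series:
  R_gypsum board = L/(kA) = 0.299/(0.170·41.7) = 0.04218 K/W
  R_concrete = L/(kA) = 0.0966/(1.40·41.7) = 0.001655 K/W
ΣR = 0.04218 + 0.001655 = 0.04383 K/W
Q = ΔT/ΣR = (20.8 °C − 6.11 °C)/0.04383 = 335.2 W
From the inner boundary to the gypsum board/concrete interface, ΣR_partial = 0.04218 K/W.
T_interface = T_in − Q·ΣR_partial = 20.8 °C − (335.2)(0.04218) = 6.66 °C

T = 6.66 °C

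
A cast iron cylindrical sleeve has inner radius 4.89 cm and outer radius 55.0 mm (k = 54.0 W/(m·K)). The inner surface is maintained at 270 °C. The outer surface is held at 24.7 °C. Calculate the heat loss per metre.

Q' = 2πk·ΔT/ln(r₂/r₁) = 2π × 54.0 × 245.3 / ln(0.0550/0.0489) = 7.08×10^5 W/m

Q' = 708 kW/m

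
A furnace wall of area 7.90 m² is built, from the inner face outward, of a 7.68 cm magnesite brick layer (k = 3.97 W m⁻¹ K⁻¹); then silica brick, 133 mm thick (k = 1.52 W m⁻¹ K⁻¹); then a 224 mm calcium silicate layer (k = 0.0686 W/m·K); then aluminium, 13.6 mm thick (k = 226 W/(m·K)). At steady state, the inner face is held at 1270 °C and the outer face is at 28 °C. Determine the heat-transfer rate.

Q = 2.91 kW

Resistance network (inner→outer):
  R_magnesite brick = L/(kA) = 0.0768/(3.97·7.90) = 0.002449 K/W
  R_silica brick = L/(kA) = 0.133/(1.52·7.90) = 0.01108 K/W
  R_calcium silicate = L/(kA) = 0.224/(0.0686·7.90) = 0.4133 K/W
  R_aluminium = L/(kA) = 0.0136/(226·7.90) = 7.617×10^-6 K/W
ΣR = 0.002449 + 0.01108 + 0.4133 + 7.617×10^-6 = 0.4268 K/W
Q = ΔT/ΣR = (1270 °C − 28 °C)/0.4268 = 2910 W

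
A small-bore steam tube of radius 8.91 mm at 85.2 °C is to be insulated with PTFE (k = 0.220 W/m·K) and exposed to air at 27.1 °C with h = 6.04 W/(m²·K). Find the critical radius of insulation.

For a cylinder, r_cr = k_ins/h = 0.220/6.04 = 0.0364 m = 3.64 cm

r_cr = 3.64 cm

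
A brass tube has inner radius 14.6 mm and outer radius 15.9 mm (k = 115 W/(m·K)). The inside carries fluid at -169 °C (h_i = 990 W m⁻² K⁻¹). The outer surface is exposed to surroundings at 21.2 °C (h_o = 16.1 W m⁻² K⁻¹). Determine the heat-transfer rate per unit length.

Treat each layer as a resistance in series:
  R'_conv,in = 1/(2πr h) = 1/(2π·0.0146·990) = 0.01101 m·K/W
  R'_brass = ln(0.0159/0.0146)/(2πk) = 0.08530/(2π·115) = 1.180×10^-4 m·K/W
  R'_conv,out = 1/(2πr h) = 1/(2π·0.0159·16.1) = 0.6217 m·K/W
ΣR = 0.01101 + 1.180×10^-4 + 0.6217 = 0.6328 m·K/W
Q' = ΔT/ΣR = (-169 °C − 21.2 °C)/0.6328 = -301 W/m
(Negative Q' ⇒ heat flows inward; heat gain = 301 W/m.)

Q' = 301 W/m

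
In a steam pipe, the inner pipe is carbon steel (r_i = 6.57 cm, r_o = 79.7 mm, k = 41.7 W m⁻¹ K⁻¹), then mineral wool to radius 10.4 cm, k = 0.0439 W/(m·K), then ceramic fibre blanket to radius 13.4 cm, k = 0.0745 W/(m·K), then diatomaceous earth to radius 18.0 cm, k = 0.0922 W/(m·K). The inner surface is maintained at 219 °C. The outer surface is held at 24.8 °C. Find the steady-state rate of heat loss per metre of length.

Q' = 96.3 W/m

Resistance network (inner→outer):
  R'_carbon steel = ln(0.0797/0.0657)/(2πk) = 0.1932/(2π·41.7) = 7.373×10^-4 m·K/W
  R'_mineral wool = ln(0.104/0.0797)/(2πk) = 0.2661/(2π·0.0439) = 0.9648 m·K/W
  R'_ceramic fibre blanket = ln(0.134/0.104)/(2πk) = 0.2534/(2π·0.0745) = 0.5414 m·K/W
  R'_diatomaceous earth = ln(0.180/0.134)/(2πk) = 0.2951/(2π·0.0922) = 0.5094 m·K/W
ΣR = 7.373×10^-4 + 0.9648 + 0.5414 + 0.5094 = 2.016 m·K/W
Q' = ΔT/ΣR = (219 °C − 24.8 °C)/2.016 = 96.3 W/m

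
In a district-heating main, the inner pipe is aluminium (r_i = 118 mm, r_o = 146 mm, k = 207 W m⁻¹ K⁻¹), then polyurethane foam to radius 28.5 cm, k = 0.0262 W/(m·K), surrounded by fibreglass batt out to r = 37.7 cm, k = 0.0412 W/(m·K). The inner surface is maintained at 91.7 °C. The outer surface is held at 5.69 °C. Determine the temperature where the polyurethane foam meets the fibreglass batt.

Treat each layer as a resistance in series:
  R'_aluminium = ln(0.146/0.118)/(2πk) = 0.2129/(2π·207) = 1.637×10^-4 m·K/W
  R'_polyurethane foam = ln(0.285/0.146)/(2πk) = 0.6689/(2π·0.0262) = 4.063 m·K/W
  R'_fibreglass batt = ln(0.377/0.285)/(2πk) = 0.2798/(2π·0.0412) = 1.081 m·K/W
ΣR = 1.637×10^-4 + 4.063 + 1.081 = 5.144 m·K/W
Q' = ΔT/ΣR = (91.7 °C − 5.69 °C)/5.144 = 16.72 W/m
From the inner boundary to the polyurethane foam/fibreglass batt interface, ΣR_partial = 4.063 m·K/W.
T_interface = T_in − Q'·ΣR_partial = 91.7 °C − (16.72)(4.063) = 23.8 °C

T = 23.8 °C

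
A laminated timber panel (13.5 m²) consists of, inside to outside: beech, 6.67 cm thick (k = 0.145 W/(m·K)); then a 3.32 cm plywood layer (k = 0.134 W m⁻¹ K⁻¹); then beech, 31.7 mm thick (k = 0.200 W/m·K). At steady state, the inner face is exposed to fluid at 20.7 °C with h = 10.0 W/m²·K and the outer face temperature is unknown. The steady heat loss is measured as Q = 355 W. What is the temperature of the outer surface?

T_out = -4.71 °C

Sum the resistances:
  R_conv,in = 1/(hA) = 1/(10.0·13.5) = 0.007407 K/W
  R_beech = L/(kA) = 0.0667/(0.145·13.5) = 0.03407 K/W
  R_plywood = L/(kA) = 0.0332/(0.134·13.5) = 0.01835 K/W
  R_beech = L/(kA) = 0.0317/(0.200·13.5) = 0.01174 K/W
ΣR = 0.07157 K/W
ΔT = Q·ΣR = 355 × 0.07157 = 25.41 K
Heat flows outward, so T_out = T_in − ΔT = 20.7 − 25.41 = -4.71 °C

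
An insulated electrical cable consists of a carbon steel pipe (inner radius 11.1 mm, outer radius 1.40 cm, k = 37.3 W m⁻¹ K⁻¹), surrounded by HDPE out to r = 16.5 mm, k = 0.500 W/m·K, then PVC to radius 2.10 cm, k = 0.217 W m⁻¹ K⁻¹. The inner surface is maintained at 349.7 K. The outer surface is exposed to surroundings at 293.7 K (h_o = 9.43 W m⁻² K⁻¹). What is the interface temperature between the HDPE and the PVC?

Treat each layer as a resistance in series:
  R'_carbon steel = ln(0.0140/0.0111)/(2πk) = 0.2321/(2π·37.3) = 9.904×10^-4 m·K/W
  R'_HDPE = ln(0.0165/0.0140)/(2πk) = 0.1643/(2π·0.500) = 0.05230 m·K/W
  R'_PVC = ln(0.0210/0.0165)/(2πk) = 0.2412/(2π·0.217) = 0.1769 m·K/W
  R'_conv,out = 1/(2πr h) = 1/(2π·0.0210·9.43) = 0.8037 m·K/W
ΣR = 9.904×10^-4 + 0.05230 + 0.1769 + 0.8037 = 1.034 m·K/W
Q' = ΔT/ΣR = (349.7 K − 293.7 K)/1.034 = 54.16 W/m
From the inner boundary to the HDPE/PVC interface, ΣR_partial = 0.05329 m·K/W.
T_interface = T_in − Q'·ΣR_partial = 349.7 K − (54.16)(0.05329) = 346.8 K

T = 346.8 K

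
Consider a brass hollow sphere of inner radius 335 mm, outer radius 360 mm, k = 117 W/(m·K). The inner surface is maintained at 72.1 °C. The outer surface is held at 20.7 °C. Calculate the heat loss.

Q = 4πk·ΔT/(1/r₁ − 1/r₂) = 4π × 117 × 51.4 / (1/0.335 − 1/0.360) = 3.65×10^5 W

Q = 365 kW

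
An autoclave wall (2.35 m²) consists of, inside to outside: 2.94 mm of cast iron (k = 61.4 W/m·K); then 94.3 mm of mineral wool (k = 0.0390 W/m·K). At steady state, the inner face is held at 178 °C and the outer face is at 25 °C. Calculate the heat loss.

Treat each layer as a resistance in series:
  R_cast iron = L/(kA) = 0.00294/(61.4·2.35) = 2.038×10^-5 K/W
  R_mineral wool = L/(kA) = 0.0943/(0.0390·2.35) = 1.029 K/W
ΣR = 2.038×10^-5 + 1.029 = 1.029 K/W
Q = ΔT/ΣR = (178 °C − 25 °C)/1.029 = 149 W

Q = 149 W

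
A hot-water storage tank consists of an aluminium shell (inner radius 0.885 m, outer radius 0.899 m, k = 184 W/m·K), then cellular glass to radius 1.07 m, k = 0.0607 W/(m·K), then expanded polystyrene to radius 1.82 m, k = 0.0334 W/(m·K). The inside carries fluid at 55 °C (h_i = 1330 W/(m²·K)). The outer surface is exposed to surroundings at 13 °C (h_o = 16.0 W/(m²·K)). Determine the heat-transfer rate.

Resistance network (inner→outer):
  R_conv,in = 1/(4πr²h) = 1/(4π·0.885²·1330) = 7.639×10^-5 K/W
  R_aluminium = (1/0.885 − 1/0.899)/(4πk) = 0.01760/(4π·184) = 7.610×10^-6 K/W
  R_cellular glass = (1/0.899 − 1/1.07)/(4πk) = 0.1778/(4π·0.0607) = 0.2331 K/W
  R_expanded polystyrene = (1/1.07 − 1/1.82)/(4πk) = 0.3851/(4π·0.0334) = 0.9176 K/W
  R_conv,out = 1/(4πr²h) = 1/(4π·1.82²·16.0) = 0.001502 K/W
ΣR = 7.639×10^-5 + 7.610×10^-6 + 0.2331 + 0.9176 + 0.001502 = 1.152 K/W
Q = ΔT/ΣR = (55 °C − 13 °C)/1.152 = 36.5 W

Q = 36.5 W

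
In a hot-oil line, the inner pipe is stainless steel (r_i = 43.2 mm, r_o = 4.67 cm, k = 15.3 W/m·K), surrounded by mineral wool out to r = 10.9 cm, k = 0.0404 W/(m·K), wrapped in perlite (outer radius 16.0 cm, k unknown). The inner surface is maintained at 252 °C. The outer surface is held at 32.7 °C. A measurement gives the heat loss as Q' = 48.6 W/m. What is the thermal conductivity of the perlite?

ΣR = ΔT/Q' = |252 − 32.7|/48.6 = 4.512 m·K/W
Known resistances:
  R'_stainless steel = ln(0.0467/0.0432)/(2πk) = 0.07790/(2π·15.3) = 8.104×10^-4 m·K/W
  R'_mineral wool = ln(0.109/0.0467)/(2πk) = 0.8476/(2π·0.0404) = 3.339 m·K/W
R_perlite = ΣR − ΣR_known = 4.512 − 3.340 = 1.172 m·K/W
ln(r₂/r₁)/(2πk) = 1.172 ⇒ k = 0.3838/(2π·1.172) = 0.0521 W/m·K

k = 0.0521 W/m·K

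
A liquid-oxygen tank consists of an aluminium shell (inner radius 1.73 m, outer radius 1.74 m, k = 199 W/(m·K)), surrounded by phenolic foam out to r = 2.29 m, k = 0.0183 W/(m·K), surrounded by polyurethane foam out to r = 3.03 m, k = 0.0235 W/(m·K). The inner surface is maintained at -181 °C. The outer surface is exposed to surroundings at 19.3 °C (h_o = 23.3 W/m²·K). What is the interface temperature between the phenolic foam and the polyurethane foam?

T = -56.0 °C

Series thermal resistances, inner to outer:
  R_aluminium = (1/1.73 − 1/1.74)/(4πk) = 0.003322/(4π·199) = 1.328×10^-6 K/W
  R_phenolic foam = (1/1.74 − 1/2.29)/(4πk) = 0.1380/(4π·0.0183) = 0.6002 K/W
  R_polyurethane foam = (1/2.29 − 1/3.03)/(4πk) = 0.1066/(4π·0.0235) = 0.3611 K/W
  R_conv,out = 1/(4πr²h) = 1/(4π·3.03²·23.3) = 3.720×10^-4 K/W
ΣR = 1.328×10^-6 + 0.6002 + 0.3611 + 3.720×10^-4 = 0.9617 K/W
Q = ΔT/ΣR = (-181 °C − 19.3 °C)/0.9617 = -208.3 W
From the inner boundary to the phenolic foam/polyurethane foam interface, ΣR_partial = 0.6002 K/W.
T_interface = T_in − Q·ΣR_partial = -181 °C − (-208.3)(0.6002) = -56.0 °C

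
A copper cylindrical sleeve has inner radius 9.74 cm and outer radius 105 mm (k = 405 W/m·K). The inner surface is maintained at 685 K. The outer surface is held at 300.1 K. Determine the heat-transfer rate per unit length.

Q' = 2πk·ΔT/ln(r₂/r₁) = 2π × 405 × 384.9 / ln(0.105/0.0974) = 1.30×10^7 W/m

Q' = 13000 kW/m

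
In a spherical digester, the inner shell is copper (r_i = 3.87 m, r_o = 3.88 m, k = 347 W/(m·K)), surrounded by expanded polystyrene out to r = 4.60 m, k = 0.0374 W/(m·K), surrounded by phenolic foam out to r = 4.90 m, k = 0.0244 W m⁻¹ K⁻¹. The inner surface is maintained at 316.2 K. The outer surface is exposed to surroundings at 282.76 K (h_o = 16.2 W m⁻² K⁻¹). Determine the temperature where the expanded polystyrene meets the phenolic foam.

T = 294.0 K

Series thermal resistances, inner to outer:
  R_copper = (1/3.87 − 1/3.88)/(4πk) = 6.660×10^-4/(4π·347) = 1.527×10^-7 K/W
  R_expanded polystyrene = (1/3.88 − 1/4.60)/(4πk) = 0.04034/(4π·0.0374) = 0.08583 K/W
  R_phenolic foam = (1/4.60 − 1/4.90)/(4πk) = 0.01331/(4π·0.0244) = 0.04341 K/W
  R_conv,out = 1/(4πr²h) = 1/(4π·4.90²·16.2) = 2.046×10^-4 K/W
ΣR = 1.527×10^-7 + 0.08583 + 0.04341 + 2.046×10^-4 = 0.1294 K/W
Q = ΔT/ΣR = (316.2 K − 282.76 K)/0.1294 = 258.4 W
From the inner boundary to the expanded polystyrene/phenolic foam interface, ΣR_partial = 0.08583 K/W.
T_interface = T_in − Q·ΣR_partial = 316.2 K − (258.4)(0.08583) = 294.0 K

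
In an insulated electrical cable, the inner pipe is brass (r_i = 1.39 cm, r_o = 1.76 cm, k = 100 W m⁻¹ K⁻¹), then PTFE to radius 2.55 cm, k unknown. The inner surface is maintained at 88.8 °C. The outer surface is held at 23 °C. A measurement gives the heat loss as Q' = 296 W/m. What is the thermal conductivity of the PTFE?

ΣR = ΔT/Q' = |88.8 − 23|/296 = 0.2223 m·K/W
Known resistances:
  R'_brass = ln(0.0176/0.0139)/(2πk) = 0.2360/(2π·100) = 3.756×10^-4 m·K/W
R_PTFE = ΣR − ΣR_known = 0.2223 − 3.756×10^-4 = 0.2219 m·K/W
ln(r₂/r₁)/(2πk) = 0.2219 ⇒ k = 0.3708/(2π·0.2219) = 0.266 W/m·K

k = 0.266 W/m·K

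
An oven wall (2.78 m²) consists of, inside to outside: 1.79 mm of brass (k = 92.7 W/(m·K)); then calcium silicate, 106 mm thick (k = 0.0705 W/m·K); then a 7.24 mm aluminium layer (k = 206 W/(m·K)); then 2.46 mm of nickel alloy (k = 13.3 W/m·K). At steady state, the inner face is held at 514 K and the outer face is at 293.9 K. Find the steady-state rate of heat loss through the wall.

Q = 407 W

Treat each layer as a resistance in series:
  R_brass = L/(kA) = 0.00179/(92.7·2.78) = 6.946×10^-6 K/W
  R_calcium silicate = L/(kA) = 0.106/(0.0705·2.78) = 0.5408 K/W
  R_aluminium = L/(kA) = 0.00724/(206·2.78) = 1.264×10^-5 K/W
  R_nickel alloy = L/(kA) = 0.00246/(13.3·2.78) = 6.653×10^-5 K/W
ΣR = 6.946×10^-6 + 0.5408 + 1.264×10^-5 + 6.653×10^-5 = 0.5409 K/W
Q = ΔT/ΣR = (514 K − 293.9 K)/0.5409 = 407 W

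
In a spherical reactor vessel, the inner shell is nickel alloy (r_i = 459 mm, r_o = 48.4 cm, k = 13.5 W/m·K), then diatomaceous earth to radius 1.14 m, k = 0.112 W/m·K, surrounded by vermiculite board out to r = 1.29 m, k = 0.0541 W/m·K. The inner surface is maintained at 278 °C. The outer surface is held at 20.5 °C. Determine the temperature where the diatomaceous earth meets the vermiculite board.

Series thermal resistances, inner to outer:
  R_nickel alloy = (1/0.459 − 1/0.484)/(4πk) = 0.1125/(4π·13.5) = 6.633×10^-4 K/W
  R_diatomaceous earth = (1/0.484 − 1/1.14)/(4πk) = 1.189/(4π·0.112) = 0.8447 K/W
  R_vermiculite board = (1/1.14 − 1/1.29)/(4πk) = 0.1020/(4π·0.0541) = 0.1500 K/W
ΣR = 6.633×10^-4 + 0.8447 + 0.1500 = 0.9954 K/W
Q = ΔT/ΣR = (278 °C − 20.5 °C)/0.9954 = 258.7 W
From the inner boundary to the diatomaceous earth/vermiculite board interface, ΣR_partial = 0.8454 K/W.
T_interface = T_in − Q·ΣR_partial = 278 °C − (258.7)(0.8454) = 59.3 °C

T = 59.3 °C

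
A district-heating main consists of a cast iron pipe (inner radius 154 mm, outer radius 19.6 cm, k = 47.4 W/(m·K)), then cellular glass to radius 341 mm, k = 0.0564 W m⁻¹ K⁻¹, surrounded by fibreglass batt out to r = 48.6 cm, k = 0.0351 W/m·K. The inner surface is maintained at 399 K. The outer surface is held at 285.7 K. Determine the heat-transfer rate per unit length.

Q' = 35.7 W/m

Treat each layer as a resistance in series:
  R'_cast iron = ln(0.196/0.154)/(2πk) = 0.2412/(2π·47.4) = 8.097×10^-4 m·K/W
  R'_cellular glass = ln(0.341/0.196)/(2πk) = 0.5538/(2π·0.0564) = 1.563 m·K/W
  R'_fibreglass batt = ln(0.486/0.341)/(2πk) = 0.3543/(2π·0.0351) = 1.607 m·K/W
ΣR = 8.097×10^-4 + 1.563 + 1.607 = 3.171 m·K/W
Q' = ΔT/ΣR = (399 K − 285.7 K)/3.171 = 35.7 W/m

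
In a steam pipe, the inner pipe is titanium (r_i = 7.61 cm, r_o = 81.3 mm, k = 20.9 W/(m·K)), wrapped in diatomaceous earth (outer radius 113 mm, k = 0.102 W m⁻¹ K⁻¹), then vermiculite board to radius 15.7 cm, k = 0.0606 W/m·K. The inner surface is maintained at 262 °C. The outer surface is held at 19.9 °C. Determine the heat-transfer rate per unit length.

Q' = 176 W/m

Series thermal resistances, inner to outer:
  R'_titanium = ln(0.0813/0.0761)/(2πk) = 0.06610/(2π·20.9) = 5.033×10^-4 m·K/W
  R'_diatomaceous earth = ln(0.113/0.0813)/(2πk) = 0.3292/(2π·0.102) = 0.5137 m·K/W
  R'_vermiculite board = ln(0.157/0.113)/(2πk) = 0.3289/(2π·0.0606) = 0.8637 m·K/W
ΣR = 5.033×10^-4 + 0.5137 + 0.8637 = 1.378 m·K/W
Q' = ΔT/ΣR = (262 °C − 19.9 °C)/1.378 = 176 W/m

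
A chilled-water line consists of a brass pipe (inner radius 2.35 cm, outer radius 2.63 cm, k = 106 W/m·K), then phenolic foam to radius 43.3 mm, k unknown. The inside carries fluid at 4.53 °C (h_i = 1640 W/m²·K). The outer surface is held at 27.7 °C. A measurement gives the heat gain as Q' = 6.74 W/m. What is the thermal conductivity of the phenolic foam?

k = 0.0231 W/m·K

ΣR = ΔT/Q' = |4.53 − 27.7|/6.74 = 3.438 m·K/W
Known resistances:
  R'_conv,in = 1/(2πr h) = 1/(2π·0.0235·1640) = 0.004130 m·K/W
  R'_brass = ln(0.0263/0.0235)/(2πk) = 0.1126/(2π·106) = 1.690×10^-4 m·K/W
R_phenolic foam = ΣR − ΣR_known = 3.438 − 0.004299 = 3.434 m·K/W
ln(r₂/r₁)/(2πk) = 3.434 ⇒ k = 0.4986/(2π·3.434) = 0.0231 W/m·K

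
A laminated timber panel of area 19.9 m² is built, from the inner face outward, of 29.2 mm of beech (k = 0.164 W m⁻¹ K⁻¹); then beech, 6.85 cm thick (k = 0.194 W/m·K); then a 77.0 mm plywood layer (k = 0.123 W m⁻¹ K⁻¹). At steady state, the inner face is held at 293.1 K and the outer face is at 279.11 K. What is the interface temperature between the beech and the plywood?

T = 286.7 K

Treat each layer as a resistance in series:
  R_beech = L/(kA) = 0.0292/(0.164·19.9) = 0.008947 K/W
  R_beech = L/(kA) = 0.0685/(0.194·19.9) = 0.01774 K/W
  R_plywood = L/(kA) = 0.0770/(0.123·19.9) = 0.03146 K/W
ΣR = 0.008947 + 0.01774 + 0.03146 = 0.05815 K/W
Q = ΔT/ΣR = (293.1 K − 279.11 K)/0.05815 = 240.6 W
From the inner boundary to the beech/plywood interface, ΣR_partial = 0.02669 K/W.
T_interface = T_in − Q·ΣR_partial = 293.1 K − (240.6)(0.02669) = 286.7 K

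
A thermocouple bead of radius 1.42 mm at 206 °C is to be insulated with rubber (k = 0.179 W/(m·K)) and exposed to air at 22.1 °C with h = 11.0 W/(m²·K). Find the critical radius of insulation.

r_cr = 3.25 cm

For a sphere, r_cr = 2k_ins/h = 2·0.179/11.0 = 0.0325 m = 3.25 cm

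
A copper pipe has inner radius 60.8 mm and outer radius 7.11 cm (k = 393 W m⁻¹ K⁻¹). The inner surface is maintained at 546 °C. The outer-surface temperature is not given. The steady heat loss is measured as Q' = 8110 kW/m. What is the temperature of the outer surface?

T_out = 32.0 °C

Sum the resistances:
  R'_copper = ln(0.0711/0.0608)/(2πk) = 0.1565/(2π·393) = 6.338×10^-5 m·K/W
ΣR = 6.338×10^-5 m·K/W
ΔT = Q'·ΣR = 8.11×10^6 × 6.338×10^-5 = 514.0 K
Heat flows outward, so T_out = T_in − ΔT = 546 − 514.0 = 32.0 °C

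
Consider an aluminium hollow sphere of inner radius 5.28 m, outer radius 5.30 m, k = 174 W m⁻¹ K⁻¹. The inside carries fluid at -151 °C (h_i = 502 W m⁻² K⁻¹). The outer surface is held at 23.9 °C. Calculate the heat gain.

Q = 29100 kW

Resistance network (inner→outer):
  R_conv,in = 1/(4πr²h) = 1/(4π·5.28²·502) = 5.686×10^-6 K/W
  R_aluminium = (1/5.28 − 1/5.30)/(4πk) = 7.147×10^-4/(4π·174) = 3.269×10^-7 K/W
ΣR = 5.686×10^-6 + 3.269×10^-7 = 6.013×10^-6 K/W
Q = ΔT/ΣR = (-151 °C − 23.9 °C)/6.013×10^-6 = -2.91×10^7 W
(Negative Q ⇒ heat flows inward; heat gain = 2.91×10^7 W.)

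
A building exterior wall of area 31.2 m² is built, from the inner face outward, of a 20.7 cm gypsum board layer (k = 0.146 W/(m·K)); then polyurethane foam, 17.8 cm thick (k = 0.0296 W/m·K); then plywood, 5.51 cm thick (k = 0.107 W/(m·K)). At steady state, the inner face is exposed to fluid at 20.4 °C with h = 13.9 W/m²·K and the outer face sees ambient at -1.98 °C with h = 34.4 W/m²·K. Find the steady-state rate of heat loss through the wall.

Q = 86.8 W

Treat each layer as a resistance in series:
  R_conv,in = 1/(hA) = 1/(13.9·31.2) = 0.002306 K/W
  R_gypsum board = L/(kA) = 0.207/(0.146·31.2) = 0.04544 K/W
  R_polyurethane foam = L/(kA) = 0.178/(0.0296·31.2) = 0.1927 K/W
  R_plywood = L/(kA) = 0.0551/(0.107·31.2) = 0.01650 K/W
  R_conv,out = 1/(hA) = 1/(34.4·31.2) = 9.317×10^-4 K/W
ΣR = 0.002306 + 0.04544 + 0.1927 + 0.01650 + 9.317×10^-4 = 0.2579 K/W
Q = ΔT/ΣR = (20.4 °C − -1.98 °C)/0.2579 = 86.8 W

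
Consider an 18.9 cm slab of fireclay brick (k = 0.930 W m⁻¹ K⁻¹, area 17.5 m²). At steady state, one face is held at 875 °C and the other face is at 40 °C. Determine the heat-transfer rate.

Q = kA·ΔT/L = 0.930 × 17.5 × |875 °C − 40 °C| / 0.189 = 71900 W

Q = 71900 W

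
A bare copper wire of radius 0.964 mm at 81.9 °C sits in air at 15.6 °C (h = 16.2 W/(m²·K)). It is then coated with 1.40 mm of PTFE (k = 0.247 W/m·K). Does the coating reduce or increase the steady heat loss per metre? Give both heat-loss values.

increases: 6.51 → 14.0 W/m

Critical radius for a cylinder: r_cr = k/h = 0.0152 m = 1.52 cm.
Outer radius after coating: r₂ = 9.64×10^-4 + 0.00140 = 0.002364 m.
Since r₁ < r_cr and r₂ ≤ r_cr, the coating moves toward the maximum at r_cr — heat loss rises.
Bare: R = 1/(2πr₁h) = 10.19 m·K/W; Q = 66.3/10.19 = 6.51 W/m.
Coated: R = R_cond + R_conv = 4.734 m·K/W; Q = 66.3/4.734 = 14.0 W/m.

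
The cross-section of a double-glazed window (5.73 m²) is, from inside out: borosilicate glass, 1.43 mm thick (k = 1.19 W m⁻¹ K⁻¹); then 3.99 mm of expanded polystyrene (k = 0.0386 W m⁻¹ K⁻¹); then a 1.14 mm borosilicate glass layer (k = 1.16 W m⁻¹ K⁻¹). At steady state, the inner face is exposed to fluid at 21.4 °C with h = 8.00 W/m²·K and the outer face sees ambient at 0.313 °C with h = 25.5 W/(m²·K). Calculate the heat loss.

Series thermal resistances, inner to outer:
  R_conv,in = 1/(hA) = 1/(8.00·5.73) = 0.02182 K/W
  R_borosilicate glass = L/(kA) = 0.00143/(1.19·5.73) = 2.097×10^-4 K/W
  R_expanded polystyrene = L/(kA) = 0.00399/(0.0386·5.73) = 0.01804 K/W
  R_borosilicate glass = L/(kA) = 0.00114/(1.16·5.73) = 1.715×10^-4 K/W
  R_conv,out = 1/(hA) = 1/(25.5·5.73) = 0.006844 K/W
ΣR = 0.02182 + 2.097×10^-4 + 0.01804 + 1.715×10^-4 + 0.006844 = 0.04709 K/W
Q = ΔT/ΣR = (21.4 °C − 0.313 °C)/0.04709 = 448 W

Q = 448 W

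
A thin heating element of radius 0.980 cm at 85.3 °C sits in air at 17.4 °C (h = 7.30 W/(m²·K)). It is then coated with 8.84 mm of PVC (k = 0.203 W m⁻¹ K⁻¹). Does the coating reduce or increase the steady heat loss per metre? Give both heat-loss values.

Critical radius for a cylinder: r_cr = k/h = 0.0278 m = 2.78 cm.
Outer radius after coating: r₂ = 0.00980 + 0.00884 = 0.01864 m.
Since r₁ < r_cr and r₂ ≤ r_cr, the coating moves toward the maximum at r_cr — heat loss rises.
Bare: R = 1/(2πr₁h) = 2.225 m·K/W; Q = 67.9/2.225 = 30.5 W/m.
Coated: R = R_cond + R_conv = 1.674 m·K/W; Q = 67.9/1.674 = 40.6 W/m.

increases: 30.5 → 40.6 W/m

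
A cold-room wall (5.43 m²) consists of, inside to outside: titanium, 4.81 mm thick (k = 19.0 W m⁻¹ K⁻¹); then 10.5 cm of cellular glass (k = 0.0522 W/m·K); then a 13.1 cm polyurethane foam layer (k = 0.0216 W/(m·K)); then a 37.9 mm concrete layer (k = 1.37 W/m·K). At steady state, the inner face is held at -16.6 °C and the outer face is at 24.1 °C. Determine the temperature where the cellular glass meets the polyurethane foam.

Resistance network (inner→outer):
  R_titanium = L/(kA) = 0.00481/(19.0·5.43) = 4.662×10^-5 K/W
  R_cellular glass = L/(kA) = 0.105/(0.0522·5.43) = 0.3704 K/W
  R_polyurethane foam = L/(kA) = 0.131/(0.0216·5.43) = 1.117 K/W
  R_concrete = L/(kA) = 0.0379/(1.37·5.43) = 0.005095 K/W
ΣR = 4.662×10^-5 + 0.3704 + 1.117 + 0.005095 = 1.493 K/W
Q = ΔT/ΣR = (-16.6 °C − 24.1 °C)/1.493 = -27.26 W
From the inner boundary to the cellular glass/polyurethane foam interface, ΣR_partial = 0.3704 K/W.
T_interface = T_in − Q·ΣR_partial = -16.6 °C − (-27.26)(0.3704) = -6.50 °C

T = -6.50 °C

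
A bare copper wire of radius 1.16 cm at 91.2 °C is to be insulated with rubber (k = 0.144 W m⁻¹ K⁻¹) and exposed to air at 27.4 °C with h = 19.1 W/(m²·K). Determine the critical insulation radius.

For a cylinder, r_cr = k_ins/h = 0.144/19.1 = 0.00754 m = 0.754 cm

r_cr = 0.754 cm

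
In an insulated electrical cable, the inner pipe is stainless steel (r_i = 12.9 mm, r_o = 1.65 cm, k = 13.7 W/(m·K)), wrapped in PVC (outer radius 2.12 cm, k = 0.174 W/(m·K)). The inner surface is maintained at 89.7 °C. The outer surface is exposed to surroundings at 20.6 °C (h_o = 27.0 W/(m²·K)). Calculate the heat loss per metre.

Q' = 135 W/m

Treat each layer as a resistance in series:
  R'_stainless steel = ln(0.0165/0.0129)/(2πk) = 0.2461/(2π·13.7) = 0.002859 m·K/W
  R'_PVC = ln(0.0212/0.0165)/(2πk) = 0.2506/(2π·0.174) = 0.2293 m·K/W
  R'_conv,out = 1/(2πr h) = 1/(2π·0.0212·27.0) = 0.2780 m·K/W
ΣR = 0.002859 + 0.2293 + 0.2780 = 0.5102 m·K/W
Q' = ΔT/ΣR = (89.7 °C − 20.6 °C)/0.5102 = 135 W/m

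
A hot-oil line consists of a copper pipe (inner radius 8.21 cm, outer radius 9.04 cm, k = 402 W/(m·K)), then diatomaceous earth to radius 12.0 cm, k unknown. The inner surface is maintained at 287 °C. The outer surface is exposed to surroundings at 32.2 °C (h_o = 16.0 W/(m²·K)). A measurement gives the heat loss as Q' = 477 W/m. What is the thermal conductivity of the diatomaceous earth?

ΣR = ΔT/Q' = |287 − 32.2|/477 = 0.5342 m·K/W
Known resistances:
  R'_copper = ln(0.0904/0.0821)/(2πk) = 0.09631/(2π·402) = 3.813×10^-5 m·K/W
  R'_conv,out = 1/(2πr h) = 1/(2π·0.120·16.0) = 0.08289 m·K/W
R_diatomaceous earth = ΣR − ΣR_known = 0.5342 − 0.08293 = 0.4513 m·K/W
ln(r₂/r₁)/(2πk) = 0.4513 ⇒ k = 0.2832/(2π·0.4513) = 0.0999 W/m·K

k = 0.0999 W/m·K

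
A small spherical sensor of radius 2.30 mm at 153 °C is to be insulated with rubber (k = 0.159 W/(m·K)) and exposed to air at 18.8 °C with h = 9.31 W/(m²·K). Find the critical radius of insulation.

r_cr = 3.42 cm

For a sphere, r_cr = 2k_ins/h = 2·0.159/9.31 = 0.0342 m = 3.42 cm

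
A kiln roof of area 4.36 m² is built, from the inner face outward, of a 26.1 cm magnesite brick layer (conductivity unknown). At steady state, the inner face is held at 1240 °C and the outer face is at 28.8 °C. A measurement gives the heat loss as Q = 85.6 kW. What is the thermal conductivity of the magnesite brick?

k = 4.23 W/m·K

ΣR = ΔT/Q = |1240 − 28.8|/85600 = 0.01415 K/W
L/(kA) = 0.01415 ⇒ k = 0.261/(0.01415·4.36) = 4.23 W/m·K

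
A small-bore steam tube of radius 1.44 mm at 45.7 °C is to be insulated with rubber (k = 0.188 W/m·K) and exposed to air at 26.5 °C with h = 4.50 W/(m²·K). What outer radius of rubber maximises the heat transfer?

r_cr = 4.18 cm

For a cylinder, r_cr = k_ins/h = 0.188/4.50 = 0.0418 m = 4.18 cm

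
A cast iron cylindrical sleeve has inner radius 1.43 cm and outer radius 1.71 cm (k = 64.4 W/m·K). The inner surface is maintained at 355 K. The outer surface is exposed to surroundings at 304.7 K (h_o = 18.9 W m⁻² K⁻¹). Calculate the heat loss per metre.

Series thermal resistances, inner to outer:
  R'_cast iron = ln(0.0171/0.0143)/(2πk) = 0.1788/(2π·64.4) = 4.419×10^-4 m·K/W
  R'_conv,out = 1/(2πr h) = 1/(2π·0.0171·18.9) = 0.4925 m·K/W
ΣR = 4.419×10^-4 + 0.4925 = 0.4929 m·K/W
Q' = ΔT/ΣR = (355 K − 304.7 K)/0.4929 = 102 W/m

Q' = 102 W/m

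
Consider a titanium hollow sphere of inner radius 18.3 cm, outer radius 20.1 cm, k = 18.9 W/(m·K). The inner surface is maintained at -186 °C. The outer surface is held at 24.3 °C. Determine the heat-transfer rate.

Q = 4πk·ΔT/(1/r₁ − 1/r₂) = 4π × 18.9 × 210.3 / (1/0.183 − 1/0.201) = 1.02×10^5 W

Q = 1.02×10^5 W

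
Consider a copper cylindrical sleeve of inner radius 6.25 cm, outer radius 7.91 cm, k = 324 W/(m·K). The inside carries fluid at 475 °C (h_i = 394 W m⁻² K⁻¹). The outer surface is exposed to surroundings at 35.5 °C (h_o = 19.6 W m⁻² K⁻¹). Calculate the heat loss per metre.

Resistance network (inner→outer):
  R'_conv,in = 1/(2πr h) = 1/(2π·0.0625·394) = 0.006463 m·K/W
  R'_copper = ln(0.0791/0.0625)/(2πk) = 0.2355/(2π·324) = 1.157×10^-4 m·K/W
  R'_conv,out = 1/(2πr h) = 1/(2π·0.0791·19.6) = 0.1027 m·K/W
ΣR = 0.006463 + 1.157×10^-4 + 0.1027 = 0.1093 m·K/W
Q' = ΔT/ΣR = (475 °C − 35.5 °C)/0.1093 = 4020 W/m

Q' = 4020 W/m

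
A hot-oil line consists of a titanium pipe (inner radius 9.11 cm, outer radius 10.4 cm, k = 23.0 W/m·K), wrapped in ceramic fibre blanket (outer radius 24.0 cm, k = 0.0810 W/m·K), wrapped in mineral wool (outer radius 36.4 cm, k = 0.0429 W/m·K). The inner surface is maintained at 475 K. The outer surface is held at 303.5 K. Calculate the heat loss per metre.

Resistance network (inner→outer):
  R'_titanium = ln(0.104/0.0911)/(2πk) = 0.1324/(2π·23.0) = 9.164×10^-4 m·K/W
  R'_ceramic fibre blanket = ln(0.240/0.104)/(2πk) = 0.8362/(2π·0.0810) = 1.643 m·K/W
  R'_mineral wool = ln(0.364/0.240)/(2πk) = 0.4165/(2π·0.0429) = 1.545 m·K/W
ΣR = 9.164×10^-4 + 1.643 + 1.545 = 3.189 m·K/W
Q' = ΔT/ΣR = (475 K − 303.5 K)/3.189 = 53.8 W/m

Q' = 53.8 W/m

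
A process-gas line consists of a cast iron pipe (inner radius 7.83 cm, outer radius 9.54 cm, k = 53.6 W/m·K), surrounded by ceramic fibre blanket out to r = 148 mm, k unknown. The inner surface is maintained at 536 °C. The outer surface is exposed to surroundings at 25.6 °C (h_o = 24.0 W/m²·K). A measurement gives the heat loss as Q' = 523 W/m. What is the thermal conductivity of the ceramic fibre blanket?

k = 0.0751 W/m·K

ΣR = ΔT/Q' = |536 − 25.6|/523 = 0.9759 m·K/W
Known resistances:
  R'_cast iron = ln(0.0954/0.0783)/(2πk) = 0.1975/(2π·53.6) = 5.865×10^-4 m·K/W
  R'_conv,out = 1/(2πr h) = 1/(2π·0.148·24.0) = 0.04481 m·K/W
R_ceramic fibre blanket = ΣR − ΣR_known = 0.9759 − 0.04540 = 0.9305 m·K/W
ln(r₂/r₁)/(2πk) = 0.9305 ⇒ k = 0.4391/(2π·0.9305) = 0.0751 W/m·K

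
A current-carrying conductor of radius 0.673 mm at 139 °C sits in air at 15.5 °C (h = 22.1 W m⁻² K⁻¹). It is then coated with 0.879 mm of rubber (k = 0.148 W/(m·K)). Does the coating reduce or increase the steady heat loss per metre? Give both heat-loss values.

Critical radius for a cylinder: r_cr = k/h = 0.00670 m = 0.670 cm.
Outer radius after coating: r₂ = 6.73×10^-4 + 8.79×10^-4 = 0.001552 m.
Since r₁ < r_cr and r₂ ≤ r_cr, the coating moves toward the maximum at r_cr — heat loss rises.
Bare: R = 1/(2πr₁h) = 10.70 m·K/W; Q = 123.5/10.70 = 11.5 W/m.
Coated: R = R_cond + R_conv = 5.539 m·K/W; Q = 123.5/5.539 = 22.3 W/m.

increases: 11.5 → 22.3 W/m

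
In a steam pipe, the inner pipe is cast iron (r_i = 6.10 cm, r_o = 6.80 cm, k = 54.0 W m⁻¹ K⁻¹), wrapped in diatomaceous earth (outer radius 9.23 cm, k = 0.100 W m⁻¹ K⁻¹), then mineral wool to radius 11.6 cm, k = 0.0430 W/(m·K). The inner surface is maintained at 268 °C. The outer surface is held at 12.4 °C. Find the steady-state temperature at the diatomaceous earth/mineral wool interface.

Resistance network (inner→outer):
  R'_cast iron = ln(0.0680/0.0610)/(2πk) = 0.1086/(2π·54.0) = 3.202×10^-4 m·K/W
  R'_diatomaceous earth = ln(0.0923/0.0680)/(2πk) = 0.3055/(2π·0.100) = 0.4863 m·K/W
  R'_mineral wool = ln(0.116/0.0923)/(2πk) = 0.2285/(2π·0.0430) = 0.8459 m·K/W
ΣR = 3.202×10^-4 + 0.4863 + 0.8459 = 1.333 m·K/W
Q' = ΔT/ΣR = (268 °C − 12.4 °C)/1.333 = 191.7 W/m
From the inner boundary to the diatomaceous earth/mineral wool interface, ΣR_partial = 0.4866 m·K/W.
T_interface = T_in − Q'·ΣR_partial = 268 °C − (191.7)(0.4866) = 175 °C

T = 175 °C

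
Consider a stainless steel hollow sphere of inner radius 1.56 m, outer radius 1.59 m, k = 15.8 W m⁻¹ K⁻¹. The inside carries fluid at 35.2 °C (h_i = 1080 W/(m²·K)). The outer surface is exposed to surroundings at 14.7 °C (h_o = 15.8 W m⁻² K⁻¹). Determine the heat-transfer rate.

Q = 9.84 kW

Resistance network (inner→outer):
  R_conv,in = 1/(4πr²h) = 1/(4π·1.56²·1080) = 3.028×10^-5 K/W
  R_stainless steel = (1/1.56 − 1/1.59)/(4πk) = 0.01209/(4π·15.8) = 6.092×10^-5 K/W
  R_conv,out = 1/(4πr²h) = 1/(4π·1.59²·15.8) = 0.001992 K/W
ΣR = 3.028×10^-5 + 6.092×10^-5 + 0.001992 = 0.002083 K/W
Q = ΔT/ΣR = (35.2 °C − 14.7 °C)/0.002083 = 9840 W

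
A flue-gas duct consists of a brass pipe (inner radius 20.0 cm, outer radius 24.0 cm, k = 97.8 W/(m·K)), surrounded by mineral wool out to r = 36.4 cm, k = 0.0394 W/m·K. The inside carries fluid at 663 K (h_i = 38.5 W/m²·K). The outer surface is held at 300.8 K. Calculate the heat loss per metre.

Series thermal resistances, inner to outer:
  R'_conv,in = 1/(2πr h) = 1/(2π·0.200·38.5) = 0.02067 m·K/W
  R'_brass = ln(0.240/0.200)/(2πk) = 0.1823/(2π·97.8) = 2.967×10^-4 m·K/W
  R'_mineral wool = ln(0.364/0.240)/(2πk) = 0.4165/(2π·0.0394) = 1.682 m·K/W
ΣR = 0.02067 + 2.967×10^-4 + 1.682 = 1.703 m·K/W
Q' = ΔT/ΣR = (663 K − 300.8 K)/1.703 = 213 W/m

Q' = 213 W/m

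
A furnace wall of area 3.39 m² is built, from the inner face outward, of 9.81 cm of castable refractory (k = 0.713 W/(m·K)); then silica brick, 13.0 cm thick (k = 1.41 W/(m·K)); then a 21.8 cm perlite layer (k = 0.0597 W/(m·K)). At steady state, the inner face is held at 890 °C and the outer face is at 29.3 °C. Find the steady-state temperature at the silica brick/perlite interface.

Resistance network (inner→outer):
  R_castable refractory = L/(kA) = 0.0981/(0.713·3.39) = 0.04059 K/W
  R_silica brick = L/(kA) = 0.130/(1.41·3.39) = 0.02720 K/W
  R_perlite = L/(kA) = 0.218/(0.0597·3.39) = 1.077 K/W
ΣR = 0.04059 + 0.02720 + 1.077 = 1.145 K/W
Q = ΔT/ΣR = (890 °C − 29.3 °C)/1.145 = 751.7 W
From the inner boundary to the silica brick/perlite interface, ΣR_partial = 0.06779 K/W.
T_interface = T_in − Q·ΣR_partial = 890 °C − (751.7)(0.06779) = 839 °C

T = 839 °C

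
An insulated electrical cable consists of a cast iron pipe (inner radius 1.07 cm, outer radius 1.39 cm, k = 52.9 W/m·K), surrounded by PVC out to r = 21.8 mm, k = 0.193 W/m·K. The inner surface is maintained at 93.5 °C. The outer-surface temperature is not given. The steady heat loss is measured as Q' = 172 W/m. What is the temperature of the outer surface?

T_out = 29.5 °C

Series resistances:
  R'_cast iron = ln(0.0139/0.0107)/(2πk) = 0.2616/(2π·52.9) = 7.872×10^-4 m·K/W
  R'_PVC = ln(0.0218/0.0139)/(2πk) = 0.4500/(2π·0.193) = 0.3711 m·K/W
ΣR = 0.3719 m·K/W
ΔT = Q'·ΣR = 172 × 0.3719 = 63.97 K
Heat flows outward, so T_out = T_in − ΔT = 93.5 − 63.97 = 29.5 °C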